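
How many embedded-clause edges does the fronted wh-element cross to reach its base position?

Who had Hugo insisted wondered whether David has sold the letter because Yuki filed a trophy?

1

"who" is extracted from the subject of "wondered".
Boundaries crossed, outermost first: [Ø] — 1 in total.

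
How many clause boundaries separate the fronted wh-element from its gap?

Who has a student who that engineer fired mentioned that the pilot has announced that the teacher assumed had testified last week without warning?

"who" is extracted from the subject of "testified".
Boundaries crossed, outermost first: [that], [that], [Ø] — 3 in total.

3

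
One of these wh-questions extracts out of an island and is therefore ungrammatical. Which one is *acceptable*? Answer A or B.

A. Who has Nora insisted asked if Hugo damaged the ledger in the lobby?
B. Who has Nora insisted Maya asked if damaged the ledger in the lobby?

In B, the wh-phrase is extracted from inside a wh-island (introduced by "if"), which blocks movement.
In A, the extraction path crosses only that-complement boundaries, which are transparent.
So A is grammatical.

A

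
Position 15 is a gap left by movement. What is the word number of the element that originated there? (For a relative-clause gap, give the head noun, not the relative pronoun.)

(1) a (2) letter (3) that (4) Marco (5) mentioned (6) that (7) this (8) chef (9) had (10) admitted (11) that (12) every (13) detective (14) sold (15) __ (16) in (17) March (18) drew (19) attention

2

The gap at 15 is the object of "sold", inside a relative clause.
The relative pronoun is "that" (word 3); it is bound by the head noun immediately before it.
Its filler is the head noun "letter", at word 2.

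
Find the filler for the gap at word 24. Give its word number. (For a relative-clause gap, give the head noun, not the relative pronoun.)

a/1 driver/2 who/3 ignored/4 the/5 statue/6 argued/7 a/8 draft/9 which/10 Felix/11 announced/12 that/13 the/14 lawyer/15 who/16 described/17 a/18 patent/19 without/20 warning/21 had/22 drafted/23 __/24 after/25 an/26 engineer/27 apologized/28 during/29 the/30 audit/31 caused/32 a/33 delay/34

The gap at 24 is the object of "drafted", inside a relative clause.
The relative pronoun is "which" (word 10); it is bound by the head noun immediately before it.
Its filler is the head noun "draft", at word 9.

9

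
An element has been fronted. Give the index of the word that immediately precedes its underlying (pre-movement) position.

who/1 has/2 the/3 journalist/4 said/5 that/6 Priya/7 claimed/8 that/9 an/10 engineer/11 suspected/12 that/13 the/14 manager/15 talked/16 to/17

17

The displaced element is "who" (word 1).
It is linked across 3 clause boundaries (that → that → that).
It functions as the object of the preposition "to" of "talked", so the gap sits immediately after word 17 ("to").
Base order: The journalist has said that Priya claimed that an engineer suspected that the manager talked to who.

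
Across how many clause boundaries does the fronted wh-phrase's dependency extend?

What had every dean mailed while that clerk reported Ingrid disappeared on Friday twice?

"what" originates inside the matrix clause — no clause boundary is crossed.

0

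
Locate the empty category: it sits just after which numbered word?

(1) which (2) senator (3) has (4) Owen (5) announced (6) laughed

The displaced element is "which senator" (word 2).
It is linked across 1 clause boundary (Ø).
It functions as the subject of "laughed", so the gap sits immediately after word 5 ("announced").
Base order: Owen has announced that which senator laughed.

5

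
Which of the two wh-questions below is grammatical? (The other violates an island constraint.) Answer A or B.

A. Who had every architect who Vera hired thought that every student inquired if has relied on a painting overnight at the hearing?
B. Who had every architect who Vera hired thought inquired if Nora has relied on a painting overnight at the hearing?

B

In A, the wh-phrase is extracted from inside a wh-island (introduced by "if"), which blocks movement.
In B, the extraction path crosses only that-complement boundaries, which are transparent.
So B is grammatical.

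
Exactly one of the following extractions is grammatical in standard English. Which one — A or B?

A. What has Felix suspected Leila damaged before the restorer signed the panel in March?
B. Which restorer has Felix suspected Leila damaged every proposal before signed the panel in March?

In B, the wh-phrase is extracted from inside an adjunct island (introduced by "before"), which blocks movement.
In A, the extraction path crosses only that-complement boundaries, which are transparent.
So A is grammatical.

A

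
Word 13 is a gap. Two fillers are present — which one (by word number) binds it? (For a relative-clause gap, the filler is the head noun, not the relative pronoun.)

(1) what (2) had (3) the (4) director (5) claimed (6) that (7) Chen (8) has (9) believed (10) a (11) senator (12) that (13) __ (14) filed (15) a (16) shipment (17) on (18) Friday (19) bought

The marked gap is inside the relative clause, the subject of "filed".
Its filler is the head noun "senator" (via "that"), at word 11.
(The other dependency links word 1 to a gap after word 19.)

11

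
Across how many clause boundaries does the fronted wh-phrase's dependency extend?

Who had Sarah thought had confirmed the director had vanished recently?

"who" is extracted from the subject of "confirmed".
Boundaries crossed, outermost first: [Ø] — 1 in total.

1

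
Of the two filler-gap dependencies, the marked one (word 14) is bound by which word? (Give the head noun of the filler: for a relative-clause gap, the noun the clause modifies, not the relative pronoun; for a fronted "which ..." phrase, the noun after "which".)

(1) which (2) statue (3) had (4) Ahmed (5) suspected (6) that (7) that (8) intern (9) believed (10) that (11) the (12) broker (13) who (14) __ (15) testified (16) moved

12

The marked gap is inside the relative clause, the subject of "testified".
Its filler is the head noun "broker" (via "who"), at word 12.
(The other dependency links word 2 to a gap after word 16.)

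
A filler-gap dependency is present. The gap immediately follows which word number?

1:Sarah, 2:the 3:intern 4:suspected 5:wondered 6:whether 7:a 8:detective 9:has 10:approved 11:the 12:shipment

The displaced element is "Sarah" (word 1).
It is linked across 1 clause boundary (Ø).
It functions as the subject of "wondered", so the gap sits immediately after word 4 ("suspected").
Base order: The intern suspected that Sarah wondered whether a detective has approved the shipment.

4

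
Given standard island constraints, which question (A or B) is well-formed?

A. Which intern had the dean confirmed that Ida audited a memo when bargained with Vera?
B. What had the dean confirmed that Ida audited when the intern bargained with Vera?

In A, the wh-phrase is extracted from inside an adjunct island (introduced by "when"), which blocks movement.
In B, the extraction path crosses only that-complement boundaries, which are transparent.
So B is grammatical.

B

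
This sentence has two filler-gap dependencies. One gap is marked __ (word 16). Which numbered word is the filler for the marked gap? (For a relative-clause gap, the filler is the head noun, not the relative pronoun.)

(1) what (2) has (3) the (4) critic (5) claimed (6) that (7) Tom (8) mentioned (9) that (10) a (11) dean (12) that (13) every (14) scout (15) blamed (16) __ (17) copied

The marked gap is inside the relative clause, the direct object of "blamed".
Its filler is the head noun "dean" (via "that"), at word 11.
(The other dependency links word 1 to a gap after word 17.)

11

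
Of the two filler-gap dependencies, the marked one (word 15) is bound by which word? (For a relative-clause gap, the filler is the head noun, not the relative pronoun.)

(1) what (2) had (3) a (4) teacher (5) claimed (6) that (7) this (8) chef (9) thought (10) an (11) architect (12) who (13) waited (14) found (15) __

The marked gap is the direct object of "found".
Its filler is the fronted wh-phrase "what", at word 1.
(The other dependency links word 11 to a gap after word 12.)

1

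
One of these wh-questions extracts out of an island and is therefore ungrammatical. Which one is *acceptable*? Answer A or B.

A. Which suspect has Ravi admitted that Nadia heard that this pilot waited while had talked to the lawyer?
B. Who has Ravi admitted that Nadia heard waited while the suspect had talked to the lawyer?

In A, the wh-phrase is extracted from inside an adjunct island (introduced by "while"), which blocks movement.
In B, the extraction path crosses only that-complement boundaries, which are transparent.
So B is grammatical.

B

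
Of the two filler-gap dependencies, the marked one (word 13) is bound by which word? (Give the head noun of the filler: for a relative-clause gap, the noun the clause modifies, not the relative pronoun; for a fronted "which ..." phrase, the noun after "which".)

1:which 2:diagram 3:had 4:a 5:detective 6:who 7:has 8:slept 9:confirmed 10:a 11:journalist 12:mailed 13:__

The marked gap is the direct object of "mailed".
Its filler is the fronted wh-phrase "which diagram", at word 2.
(The other dependency links word 5 to a gap after word 6.)

2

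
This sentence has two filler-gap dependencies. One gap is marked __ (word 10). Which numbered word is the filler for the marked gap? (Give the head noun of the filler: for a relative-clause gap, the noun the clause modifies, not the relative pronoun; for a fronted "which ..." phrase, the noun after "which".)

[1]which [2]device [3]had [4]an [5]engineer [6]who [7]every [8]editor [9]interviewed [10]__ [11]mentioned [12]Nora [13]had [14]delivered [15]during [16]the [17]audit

The marked gap is inside the relative clause, the direct object of "interviewed".
Its filler is the head noun "engineer" (via "who"), at word 5.
(The other dependency links word 2 to a gap after word 14.)

5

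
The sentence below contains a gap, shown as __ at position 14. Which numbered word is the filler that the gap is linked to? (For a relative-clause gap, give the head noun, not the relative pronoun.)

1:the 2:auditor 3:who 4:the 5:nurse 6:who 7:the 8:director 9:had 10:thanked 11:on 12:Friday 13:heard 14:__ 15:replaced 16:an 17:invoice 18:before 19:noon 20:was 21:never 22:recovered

2

The gap at 14 is the subject of "replaced", inside a relative clause.
The relative pronoun is "who" (word 3); it is bound by the head noun immediately before it.
Its filler is the head noun "auditor", at word 2.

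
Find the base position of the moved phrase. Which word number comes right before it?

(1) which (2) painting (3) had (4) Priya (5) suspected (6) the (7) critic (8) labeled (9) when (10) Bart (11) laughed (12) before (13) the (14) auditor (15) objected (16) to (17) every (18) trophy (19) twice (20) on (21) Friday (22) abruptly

The displaced element is "which painting" (word 2).
It is linked across 1 clause boundary (Ø).
It functions as the direct object of "labeled", so the gap sits immediately after word 8 ("labeled").
Base order: Priya had suspected the critic labeled which painting when Bart laughed before the auditor objected to every trophy twice on Friday abruptly.

8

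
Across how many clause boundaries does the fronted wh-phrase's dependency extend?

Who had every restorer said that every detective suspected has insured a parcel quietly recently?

"who" is extracted from the subject of "insured".
Boundaries crossed, outermost first: [that], [Ø] — 2 in total.

2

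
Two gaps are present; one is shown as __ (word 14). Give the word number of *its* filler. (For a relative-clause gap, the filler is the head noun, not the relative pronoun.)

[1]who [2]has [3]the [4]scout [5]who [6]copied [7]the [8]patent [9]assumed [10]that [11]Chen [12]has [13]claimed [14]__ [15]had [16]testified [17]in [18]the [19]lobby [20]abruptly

1

The marked gap is the subject of "testified".
Its filler is the fronted wh-phrase "who", at word 1.
(The other dependency links word 4 to a gap after word 5.)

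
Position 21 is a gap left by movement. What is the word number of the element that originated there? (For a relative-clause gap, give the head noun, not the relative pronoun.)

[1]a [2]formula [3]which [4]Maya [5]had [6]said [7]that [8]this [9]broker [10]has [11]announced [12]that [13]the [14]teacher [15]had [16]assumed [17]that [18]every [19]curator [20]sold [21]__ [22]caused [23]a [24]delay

2

The gap at 21 is the object of "sold", inside a relative clause.
The relative pronoun is "which" (word 3); it is bound by the head noun immediately before it.
Its filler is the head noun "formula", at word 2.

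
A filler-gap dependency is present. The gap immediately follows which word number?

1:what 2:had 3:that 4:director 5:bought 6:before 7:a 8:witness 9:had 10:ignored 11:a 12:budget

The displaced element is "what" (word 1).
It functions as the direct object of "bought", so the gap sits immediately after word 5 ("bought").
Base order: That director had bought what before a witness had ignored a budget.

5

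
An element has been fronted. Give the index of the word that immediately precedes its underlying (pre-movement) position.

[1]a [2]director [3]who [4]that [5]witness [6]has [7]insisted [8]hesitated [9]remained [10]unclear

7

The displaced element is "a director" (word 2).
It is linked across 1 clause boundary (Ø).
It functions as the subject of "hesitated", so the gap sits immediately after word 7 ("insisted").
Base order: That witness has insisted a director hesitated.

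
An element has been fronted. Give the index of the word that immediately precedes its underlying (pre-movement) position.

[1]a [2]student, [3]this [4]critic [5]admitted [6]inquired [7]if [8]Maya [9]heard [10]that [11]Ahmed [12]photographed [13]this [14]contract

5

The displaced element is "a student" (word 2).
It is linked across 1 clause boundary (Ø).
It functions as the subject of "inquired", so the gap sits immediately after word 5 ("admitted").
Base order: This critic admitted that a student inquired if Maya heard that Ahmed photographed this contract.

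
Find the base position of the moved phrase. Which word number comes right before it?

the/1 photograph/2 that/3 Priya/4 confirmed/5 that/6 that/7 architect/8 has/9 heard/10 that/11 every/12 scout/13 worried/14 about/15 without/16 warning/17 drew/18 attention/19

The displaced element is "the photograph" (word 2).
It is linked across 2 clause boundaries (that → that).
It functions as the object of the preposition "about" of "worried", so the gap sits immediately after word 15 ("about").
Base order: Priya confirmed that that architect has heard that every scout worried about the photograph without warning.

15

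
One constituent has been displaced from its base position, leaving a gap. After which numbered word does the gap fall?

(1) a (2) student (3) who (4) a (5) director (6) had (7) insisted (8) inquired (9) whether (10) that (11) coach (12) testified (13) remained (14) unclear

7

The displaced element is "a student" (word 2).
It is linked across 1 clause boundary (Ø).
It functions as the subject of "inquired", so the gap sits immediately after word 7 ("insisted").
Base order: A director had insisted that a student inquired whether that coach testified.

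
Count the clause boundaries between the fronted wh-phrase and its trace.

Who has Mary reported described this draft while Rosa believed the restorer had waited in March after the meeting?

1

"who" is extracted from the subject of "described".
Boundaries crossed, outermost first: [Ø] — 1 in total.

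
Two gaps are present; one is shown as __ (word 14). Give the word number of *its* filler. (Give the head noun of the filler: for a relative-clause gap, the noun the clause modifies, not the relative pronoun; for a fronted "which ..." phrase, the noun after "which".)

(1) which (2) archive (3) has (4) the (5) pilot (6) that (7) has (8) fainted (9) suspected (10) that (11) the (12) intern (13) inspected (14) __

2

The marked gap is the direct object of "inspected".
Its filler is the fronted wh-phrase "which archive", at word 2.
(The other dependency links word 5 to a gap after word 6.)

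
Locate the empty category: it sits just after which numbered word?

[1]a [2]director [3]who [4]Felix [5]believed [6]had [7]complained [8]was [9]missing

5

The displaced element is "a director" (word 2).
It is linked across 1 clause boundary (Ø).
It functions as the subject of "complained", so the gap sits immediately after word 5 ("believed").
Base order: Felix believed that a director had complained.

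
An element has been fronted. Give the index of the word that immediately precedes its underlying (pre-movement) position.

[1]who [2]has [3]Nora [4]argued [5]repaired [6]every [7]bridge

4

The displaced element is "who" (word 1).
It is linked across 1 clause boundary (Ø).
It functions as the subject of "repaired", so the gap sits immediately after word 4 ("argued").
Base order: Nora has argued that who repaired every bridge.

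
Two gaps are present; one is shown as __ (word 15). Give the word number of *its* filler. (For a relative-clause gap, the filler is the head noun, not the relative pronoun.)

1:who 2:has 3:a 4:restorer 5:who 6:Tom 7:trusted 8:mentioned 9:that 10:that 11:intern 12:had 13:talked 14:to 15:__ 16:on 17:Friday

The marked gap is the object of the preposition "to" of "talked".
Its filler is the fronted wh-phrase "who", at word 1.
(The other dependency links word 4 to a gap after word 7.)

1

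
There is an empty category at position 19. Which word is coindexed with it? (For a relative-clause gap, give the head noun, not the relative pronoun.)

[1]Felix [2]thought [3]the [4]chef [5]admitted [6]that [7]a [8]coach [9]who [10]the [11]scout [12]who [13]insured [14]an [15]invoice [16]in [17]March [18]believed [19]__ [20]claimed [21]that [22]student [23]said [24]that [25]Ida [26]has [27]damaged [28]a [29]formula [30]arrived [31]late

8

The gap at 19 is the subject of "claimed", inside a relative clause.
The relative pronoun is "who" (word 9); it is bound by the head noun immediately before it.
Its filler is the head noun "coach", at word 8.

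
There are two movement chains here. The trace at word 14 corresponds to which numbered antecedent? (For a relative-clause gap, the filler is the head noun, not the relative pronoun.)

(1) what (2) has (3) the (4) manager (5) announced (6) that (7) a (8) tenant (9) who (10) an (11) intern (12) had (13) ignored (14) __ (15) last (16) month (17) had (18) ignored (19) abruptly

The marked gap is inside the relative clause, the direct object of "ignored".
Its filler is the head noun "tenant" (via "who"), at word 8.
(The other dependency links word 1 to a gap after word 18.)

8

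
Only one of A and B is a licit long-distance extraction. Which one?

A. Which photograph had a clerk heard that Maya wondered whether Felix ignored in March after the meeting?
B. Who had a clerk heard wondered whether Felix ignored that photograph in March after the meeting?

B

In A, the wh-phrase is extracted from inside a wh-island (introduced by "whether"), which blocks movement.
In B, the extraction path crosses only that-complement boundaries, which are transparent.
So B is grammatical.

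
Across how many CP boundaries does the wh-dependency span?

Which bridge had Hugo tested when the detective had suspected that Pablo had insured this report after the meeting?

0

"which bridge" originates inside the matrix clause — no clause boundary is crossed.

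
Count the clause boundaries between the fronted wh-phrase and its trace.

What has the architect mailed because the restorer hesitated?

"what" originates inside the matrix clause — no clause boundary is crossed.

0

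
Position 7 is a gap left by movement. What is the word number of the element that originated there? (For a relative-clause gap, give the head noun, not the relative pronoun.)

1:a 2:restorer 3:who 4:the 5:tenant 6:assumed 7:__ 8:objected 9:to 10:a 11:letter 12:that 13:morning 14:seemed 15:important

2

The gap at 7 is the subject of "objected", inside a relative clause.
The relative pronoun is "who" (word 3); it is bound by the head noun immediately before it.
Its filler is the head noun "restorer", at word 2.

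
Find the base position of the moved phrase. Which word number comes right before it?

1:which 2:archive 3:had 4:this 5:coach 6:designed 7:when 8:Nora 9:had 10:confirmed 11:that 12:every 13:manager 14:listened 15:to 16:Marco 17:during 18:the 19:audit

6

The displaced element is "which archive" (word 2).
It functions as the direct object of "designed", so the gap sits immediately after word 6 ("designed").
Base order: This coach had designed which archive when Nora had confirmed that every manager listened to Marco during the audit.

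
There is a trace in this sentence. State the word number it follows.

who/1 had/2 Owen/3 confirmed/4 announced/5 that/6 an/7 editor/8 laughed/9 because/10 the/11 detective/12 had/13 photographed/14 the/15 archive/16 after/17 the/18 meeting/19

The displaced element is "who" (word 1).
It is linked across 1 clause boundary (Ø).
It functions as the subject of "announced", so the gap sits immediately after word 4 ("confirmed").
Base order: Owen had confirmed that who announced that an editor laughed because the detective had photographed the archive after the meeting.

4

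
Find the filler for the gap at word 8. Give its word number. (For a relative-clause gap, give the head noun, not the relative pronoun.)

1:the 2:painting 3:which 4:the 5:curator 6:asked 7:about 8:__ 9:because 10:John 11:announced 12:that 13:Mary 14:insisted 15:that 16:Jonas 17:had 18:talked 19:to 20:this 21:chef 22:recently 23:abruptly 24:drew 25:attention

The gap at 8 is the prepositional object of "asked", inside a relative clause.
The relative pronoun is "which" (word 3); it is bound by the head noun immediately before it.
Its filler is the head noun "painting", at word 2.

2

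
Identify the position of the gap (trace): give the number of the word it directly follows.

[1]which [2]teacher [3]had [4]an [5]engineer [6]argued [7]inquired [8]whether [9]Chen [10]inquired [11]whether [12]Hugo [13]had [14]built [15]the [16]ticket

6

The displaced element is "which teacher" (word 2).
It is linked across 1 clause boundary (Ø).
It functions as the subject of "inquired", so the gap sits immediately after word 6 ("argued").
Base order: An engineer had argued that which teacher inquired whether Chen inquired whether Hugo had built the ticket.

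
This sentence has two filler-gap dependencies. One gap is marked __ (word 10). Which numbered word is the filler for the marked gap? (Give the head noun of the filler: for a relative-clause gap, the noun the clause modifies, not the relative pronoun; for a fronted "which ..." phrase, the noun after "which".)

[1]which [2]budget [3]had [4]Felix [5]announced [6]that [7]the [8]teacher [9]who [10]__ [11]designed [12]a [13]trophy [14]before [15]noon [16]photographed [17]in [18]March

8

The marked gap is inside the relative clause, the subject of "designed".
Its filler is the head noun "teacher" (via "who"), at word 8.
(The other dependency links word 2 to a gap after word 16.)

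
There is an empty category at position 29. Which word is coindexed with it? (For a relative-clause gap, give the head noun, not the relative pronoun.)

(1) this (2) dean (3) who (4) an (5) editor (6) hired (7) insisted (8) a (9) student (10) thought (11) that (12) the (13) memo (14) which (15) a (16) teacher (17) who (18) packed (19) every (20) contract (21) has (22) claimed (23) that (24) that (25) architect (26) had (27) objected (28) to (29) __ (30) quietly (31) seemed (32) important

13

The gap at 29 is the prepositional object of "objected", inside a relative clause.
The relative pronoun is "which" (word 14); it is bound by the head noun immediately before it.
Its filler is the head noun "memo", at word 13.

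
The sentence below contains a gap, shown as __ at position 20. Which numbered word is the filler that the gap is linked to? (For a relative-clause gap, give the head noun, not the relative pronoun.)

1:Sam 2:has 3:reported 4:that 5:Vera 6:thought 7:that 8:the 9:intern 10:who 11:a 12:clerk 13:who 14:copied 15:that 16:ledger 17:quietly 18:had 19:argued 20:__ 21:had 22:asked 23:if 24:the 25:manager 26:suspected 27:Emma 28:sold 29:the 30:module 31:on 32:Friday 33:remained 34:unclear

9

The gap at 20 is the subject of "asked", inside a relative clause.
The relative pronoun is "who" (word 10); it is bound by the head noun immediately before it.
Its filler is the head noun "intern", at word 9.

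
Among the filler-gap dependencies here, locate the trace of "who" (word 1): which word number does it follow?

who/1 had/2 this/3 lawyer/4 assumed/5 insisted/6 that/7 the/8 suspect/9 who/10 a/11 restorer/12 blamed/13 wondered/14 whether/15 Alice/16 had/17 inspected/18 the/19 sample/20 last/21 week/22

5

The displaced element is "who" (word 1).
It is linked across 1 clause boundary (Ø).
It functions as the subject of "insisted", so the gap sits immediately after word 5 ("assumed").
Base order: This lawyer had assumed who insisted that the suspect who a restorer blamed wondered whether Alice had inspected the sample last week.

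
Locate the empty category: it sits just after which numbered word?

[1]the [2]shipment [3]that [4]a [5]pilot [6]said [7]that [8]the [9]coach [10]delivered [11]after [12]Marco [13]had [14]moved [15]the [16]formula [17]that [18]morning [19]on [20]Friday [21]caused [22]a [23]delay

10

The displaced element is "the shipment" (word 2).
It is linked across 1 clause boundary (that).
It functions as the direct object of "delivered", so the gap sits immediately after word 10 ("delivered").
Base order: A pilot said that the coach delivered the shipment after Marco had moved the formula that morning on Friday.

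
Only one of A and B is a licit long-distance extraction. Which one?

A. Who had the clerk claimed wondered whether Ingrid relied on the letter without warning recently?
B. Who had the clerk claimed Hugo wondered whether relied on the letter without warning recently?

In B, the wh-phrase is extracted from inside a wh-island (introduced by "whether"), which blocks movement.
In A, the extraction path crosses only that-complement boundaries, which are transparent.
So A is grammatical.

A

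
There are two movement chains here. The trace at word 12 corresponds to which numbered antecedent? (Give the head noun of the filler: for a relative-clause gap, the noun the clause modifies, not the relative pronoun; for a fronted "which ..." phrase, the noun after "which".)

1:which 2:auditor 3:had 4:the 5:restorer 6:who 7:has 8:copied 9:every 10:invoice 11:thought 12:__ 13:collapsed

The marked gap is the subject of "collapsed".
Its filler is the fronted wh-phrase "which auditor", at word 2.
(The other dependency links word 5 to a gap after word 6.)

2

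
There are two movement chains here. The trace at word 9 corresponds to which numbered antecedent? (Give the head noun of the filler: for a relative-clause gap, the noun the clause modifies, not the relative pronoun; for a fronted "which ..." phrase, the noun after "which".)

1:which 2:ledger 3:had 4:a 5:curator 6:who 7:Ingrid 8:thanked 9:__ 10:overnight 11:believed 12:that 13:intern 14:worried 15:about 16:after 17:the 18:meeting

5

The marked gap is inside the relative clause, the direct object of "thanked".
Its filler is the head noun "curator" (via "who"), at word 5.
(The other dependency links word 2 to a gap after word 15.)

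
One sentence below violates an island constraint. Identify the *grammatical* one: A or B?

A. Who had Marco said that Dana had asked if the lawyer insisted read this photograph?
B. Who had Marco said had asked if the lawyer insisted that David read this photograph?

B

In A, the wh-phrase is extracted from inside a wh-island (introduced by "if"), which blocks movement.
In B, the extraction path crosses only that-complement boundaries, which are transparent.
So B is grammatical.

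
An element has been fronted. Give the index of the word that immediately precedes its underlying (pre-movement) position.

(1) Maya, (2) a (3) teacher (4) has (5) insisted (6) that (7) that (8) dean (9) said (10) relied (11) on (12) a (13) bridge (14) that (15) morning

9

The displaced element is "Maya" (word 1).
It is linked across 2 clause boundaries (that → Ø).
It functions as the subject of "relied", so the gap sits immediately after word 9 ("said").
Base order: A teacher has insisted that that dean said that Maya relied on a bridge that morning.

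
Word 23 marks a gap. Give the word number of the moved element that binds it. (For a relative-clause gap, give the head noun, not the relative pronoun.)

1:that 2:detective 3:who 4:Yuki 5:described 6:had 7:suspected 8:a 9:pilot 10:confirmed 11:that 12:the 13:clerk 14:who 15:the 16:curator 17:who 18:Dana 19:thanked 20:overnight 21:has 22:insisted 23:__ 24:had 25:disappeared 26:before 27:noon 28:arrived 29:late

The gap at 23 is the subject of "disappeared", inside a relative clause.
The relative pronoun is "who" (word 14); it is bound by the head noun immediately before it.
Its filler is the head noun "clerk", at word 13.

13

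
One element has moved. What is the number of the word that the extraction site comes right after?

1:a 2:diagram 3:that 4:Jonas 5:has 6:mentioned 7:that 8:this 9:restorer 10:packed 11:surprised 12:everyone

The displaced element is "a diagram" (word 2).
It is linked across 1 clause boundary (that).
It functions as the direct object of "packed", so the gap sits immediately after word 10 ("packed").
Base order: Jonas has mentioned that this restorer packed a diagram.

10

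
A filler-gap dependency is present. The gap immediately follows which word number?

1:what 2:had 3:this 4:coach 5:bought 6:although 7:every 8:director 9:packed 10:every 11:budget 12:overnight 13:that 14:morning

5

The displaced element is "what" (word 1).
It functions as the direct object of "bought", so the gap sits immediately after word 5 ("bought").
Base order: This coach had bought what although every director packed every budget overnight that morning.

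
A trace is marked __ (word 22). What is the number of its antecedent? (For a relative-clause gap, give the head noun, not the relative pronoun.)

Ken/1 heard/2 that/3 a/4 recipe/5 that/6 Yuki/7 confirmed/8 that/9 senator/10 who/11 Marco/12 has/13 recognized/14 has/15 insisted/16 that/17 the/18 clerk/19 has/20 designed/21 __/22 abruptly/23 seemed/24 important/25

5

The gap at 22 is the object of "designed", inside a relative clause.
The relative pronoun is "that" (word 6); it is bound by the head noun immediately before it.
Its filler is the head noun "recipe", at word 5.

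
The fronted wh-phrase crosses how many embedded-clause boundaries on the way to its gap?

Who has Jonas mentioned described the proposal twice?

1

"who" is extracted from the subject of "described".
Boundaries crossed, outermost first: [Ø] — 1 in total.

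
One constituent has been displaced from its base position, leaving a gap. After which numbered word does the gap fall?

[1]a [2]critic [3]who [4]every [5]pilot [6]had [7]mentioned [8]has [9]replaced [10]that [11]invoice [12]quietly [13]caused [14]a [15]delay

The displaced element is "a critic" (word 2).
It is linked across 1 clause boundary (Ø).
It functions as the subject of "replaced", so the gap sits immediately after word 7 ("mentioned").
Base order: Every pilot had mentioned a critic has replaced that invoice quietly.

7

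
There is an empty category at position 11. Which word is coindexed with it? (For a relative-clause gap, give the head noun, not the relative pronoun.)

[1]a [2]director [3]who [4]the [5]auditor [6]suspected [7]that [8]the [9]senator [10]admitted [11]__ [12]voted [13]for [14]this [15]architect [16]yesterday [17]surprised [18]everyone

The gap at 11 is the subject of "voted", inside a relative clause.
The relative pronoun is "who" (word 3); it is bound by the head noun immediately before it.
Its filler is the head noun "director", at word 2.

2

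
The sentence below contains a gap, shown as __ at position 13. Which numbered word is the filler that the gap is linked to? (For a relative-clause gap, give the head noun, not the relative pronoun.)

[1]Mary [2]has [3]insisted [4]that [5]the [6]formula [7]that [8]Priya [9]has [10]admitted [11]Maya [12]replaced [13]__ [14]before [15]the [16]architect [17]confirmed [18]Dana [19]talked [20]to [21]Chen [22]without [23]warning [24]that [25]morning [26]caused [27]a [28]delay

6

The gap at 13 is the object of "replaced", inside a relative clause.
The relative pronoun is "that" (word 7); it is bound by the head noun immediately before it.
Its filler is the head noun "formula", at word 6.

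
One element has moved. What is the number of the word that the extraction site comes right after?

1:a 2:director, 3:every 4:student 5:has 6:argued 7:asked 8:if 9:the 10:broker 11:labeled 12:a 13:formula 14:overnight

6

The displaced element is "a director" (word 2).
It is linked across 1 clause boundary (Ø).
It functions as the subject of "asked", so the gap sits immediately after word 6 ("argued").
Base order: Every student has argued that a director asked if the broker labeled a formula overnight.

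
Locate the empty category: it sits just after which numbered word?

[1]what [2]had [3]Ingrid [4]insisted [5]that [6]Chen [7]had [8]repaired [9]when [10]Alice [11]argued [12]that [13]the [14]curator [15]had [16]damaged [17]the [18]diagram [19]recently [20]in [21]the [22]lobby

8

The displaced element is "what" (word 1).
It is linked across 1 clause boundary (that).
It functions as the direct object of "repaired", so the gap sits immediately after word 8 ("repaired").
Base order: Ingrid had insisted that Chen had repaired what when Alice argued that the curator had damaged the diagram recently in the lobby.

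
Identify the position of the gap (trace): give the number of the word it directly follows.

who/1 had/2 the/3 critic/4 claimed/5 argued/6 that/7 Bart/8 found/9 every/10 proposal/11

The displaced element is "who" (word 1).
It is linked across 1 clause boundary (Ø).
It functions as the subject of "argued", so the gap sits immediately after word 5 ("claimed").
Base order: The critic had claimed that who argued that Bart found every proposal.

5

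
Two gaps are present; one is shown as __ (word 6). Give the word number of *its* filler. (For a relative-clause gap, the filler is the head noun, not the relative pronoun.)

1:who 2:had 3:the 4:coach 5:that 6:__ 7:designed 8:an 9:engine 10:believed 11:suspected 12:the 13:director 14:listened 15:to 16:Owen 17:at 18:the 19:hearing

The marked gap is inside the relative clause, the subject of "designed".
Its filler is the head noun "coach" (via "that"), at word 4.
(The other dependency links word 1 to a gap after word 10.)

4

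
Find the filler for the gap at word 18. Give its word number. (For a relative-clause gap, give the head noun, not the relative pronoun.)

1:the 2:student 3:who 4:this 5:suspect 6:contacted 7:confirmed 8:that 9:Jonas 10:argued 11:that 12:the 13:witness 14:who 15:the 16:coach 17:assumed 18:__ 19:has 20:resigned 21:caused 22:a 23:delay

13

The gap at 18 is the subject of "resigned", inside a relative clause.
The relative pronoun is "who" (word 14); it is bound by the head noun immediately before it.
Its filler is the head noun "witness", at word 13.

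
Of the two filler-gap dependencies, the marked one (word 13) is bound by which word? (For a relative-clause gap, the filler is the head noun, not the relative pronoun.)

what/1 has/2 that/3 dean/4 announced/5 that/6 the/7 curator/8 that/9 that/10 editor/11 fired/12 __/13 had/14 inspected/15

8

The marked gap is inside the relative clause, the direct object of "fired".
Its filler is the head noun "curator" (via "that"), at word 8.
(The other dependency links word 1 to a gap after word 15.)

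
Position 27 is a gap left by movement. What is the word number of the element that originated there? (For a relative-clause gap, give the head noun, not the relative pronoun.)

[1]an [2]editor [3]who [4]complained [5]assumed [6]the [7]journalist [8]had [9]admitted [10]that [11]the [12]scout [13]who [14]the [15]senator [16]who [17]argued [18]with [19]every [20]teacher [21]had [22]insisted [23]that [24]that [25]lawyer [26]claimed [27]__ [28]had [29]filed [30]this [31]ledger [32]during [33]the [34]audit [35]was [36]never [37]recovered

The gap at 27 is the subject of "filed", inside a relative clause.
The relative pronoun is "who" (word 13); it is bound by the head noun immediately before it.
Its filler is the head noun "scout", at word 12.

12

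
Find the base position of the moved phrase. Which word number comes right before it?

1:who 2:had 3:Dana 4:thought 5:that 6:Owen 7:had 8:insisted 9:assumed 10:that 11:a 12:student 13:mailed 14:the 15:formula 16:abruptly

The displaced element is "who" (word 1).
It is linked across 2 clause boundaries (that → Ø).
It functions as the subject of "assumed", so the gap sits immediately after word 8 ("insisted").
Base order: Dana had thought that Owen had insisted who assumed that a student mailed the formula abruptly.

8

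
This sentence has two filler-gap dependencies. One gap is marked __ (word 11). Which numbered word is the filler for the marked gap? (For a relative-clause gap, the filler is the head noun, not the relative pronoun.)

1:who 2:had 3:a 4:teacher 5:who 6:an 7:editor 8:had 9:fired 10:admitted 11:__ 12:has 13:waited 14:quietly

The marked gap is the subject of "waited".
Its filler is the fronted wh-phrase "who", at word 1.
(The other dependency links word 4 to a gap after word 9.)

1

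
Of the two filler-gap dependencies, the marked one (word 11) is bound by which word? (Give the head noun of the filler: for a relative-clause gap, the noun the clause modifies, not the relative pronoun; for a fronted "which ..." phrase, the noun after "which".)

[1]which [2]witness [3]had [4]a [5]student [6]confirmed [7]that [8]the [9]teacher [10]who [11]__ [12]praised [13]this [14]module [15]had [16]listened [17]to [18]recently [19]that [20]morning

9

The marked gap is inside the relative clause, the subject of "praised".
Its filler is the head noun "teacher" (via "who"), at word 9.
(The other dependency links word 2 to a gap after word 17.)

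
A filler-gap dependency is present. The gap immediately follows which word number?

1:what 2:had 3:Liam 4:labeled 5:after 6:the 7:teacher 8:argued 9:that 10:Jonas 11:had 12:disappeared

The displaced element is "what" (word 1).
It functions as the direct object of "labeled", so the gap sits immediately after word 4 ("labeled").
Base order: Liam had labeled what after the teacher argued that Jonas had disappeared.

4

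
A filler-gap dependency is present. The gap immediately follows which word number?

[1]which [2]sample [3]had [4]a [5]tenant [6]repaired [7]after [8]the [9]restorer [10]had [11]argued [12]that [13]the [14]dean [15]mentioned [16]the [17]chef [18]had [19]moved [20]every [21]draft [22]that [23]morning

6

The displaced element is "which sample" (word 2).
It functions as the direct object of "repaired", so the gap sits immediately after word 6 ("repaired").
Base order: A tenant had repaired which sample after the restorer had argued that the dean mentioned the chef had moved every draft that morning.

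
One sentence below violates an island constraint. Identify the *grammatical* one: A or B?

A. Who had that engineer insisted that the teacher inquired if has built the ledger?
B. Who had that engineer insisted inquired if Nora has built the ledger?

B

In A, the wh-phrase is extracted from inside a wh-island (introduced by "if"), which blocks movement.
In B, the extraction path crosses only that-complement boundaries, which are transparent.
So B is grammatical.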